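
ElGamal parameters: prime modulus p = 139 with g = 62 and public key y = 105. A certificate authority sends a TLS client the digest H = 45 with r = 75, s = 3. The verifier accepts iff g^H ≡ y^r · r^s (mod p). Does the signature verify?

does not verify

Left side g^H mod p:
62^2 = 3844 ≡ 91
62^4 ≡ 91^2 = 8281 ≡ 80
62^8 ≡ 80^2 = 6400 ≡ 6
62^16 ≡ 6^2 = 36
62^32 ≡ 36^2 = 1296 ≡ 45
45 = 32 + 8 + 4 + 1, so 62^45 ≡ 45·6·80·62 ≡ 74 (mod 139)
Right side y^r · r^s mod p:
105^2 = 11025 ≡ 44
105^4 ≡ 44^2 = 1936 ≡ 129
105^8 ≡ 129^2 = 16641 ≡ 100
105^16 ≡ 100^2 = 10000 ≡ 131
105^32 ≡ 131^2 = 17161 ≡ 64
105^64 ≡ 64^2 = 4096 ≡ 65
75 = 64 + 8 + 2 + 1, so 105^75 ≡ 65·100·44·105 ≡ 23 (mod 139)
75^2 = 5625 ≡ 65
3 = 2 + 1, so 75^3 ≡ 65·75 ≡ 10 (mod 139)
23·10 = 230 ≡ 91 (mod 139)
74 ≠ 91, so verification fails.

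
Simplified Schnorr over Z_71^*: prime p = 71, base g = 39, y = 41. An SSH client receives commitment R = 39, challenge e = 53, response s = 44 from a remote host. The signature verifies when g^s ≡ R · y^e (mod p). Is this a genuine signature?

genuine

g^s mod p:
39^2 = 1521 ≡ 30
39^4 ≡ 30^2 = 900 ≡ 48
39^8 ≡ 48^2 = 2304 ≡ 32
39^16 ≡ 32^2 = 1024 ≡ 30
39^32 ≡ 30^2 = 900 ≡ 48
44 = 32 + 8 + 4, so 39^44 ≡ 48·32·48 ≡ 30 (mod 71)
R · y^e mod p:
41^2 = 1681 ≡ 48
41^4 ≡ 48^2 = 2304 ≡ 32
41^8 ≡ 32^2 = 1024 ≡ 30
41^16 ≡ 30^2 = 900 ≡ 48
41^32 ≡ 48^2 = 2304 ≡ 32
53 = 32 + 16 + 4 + 1, so 41^53 ≡ 32·48·32·41 ≡ 39 (mod 71)
39·39 = 1521 ≡ 30 (mod 71)
30 ≡ 30 (mod 71); signature holds.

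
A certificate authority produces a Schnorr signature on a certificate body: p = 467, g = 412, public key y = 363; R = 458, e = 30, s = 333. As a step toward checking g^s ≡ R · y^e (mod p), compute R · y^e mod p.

Squares mod 467: 363^1≡363, 363^2≡75, 363^4≡21, 363^8≡441, 363^16≡209
30 = 16 + 8 + 4 + 2, so 363^30 ≡ 209·441·21·75 ≡ 159 (mod 467)
R · y^e ≡ 458·159 = 72822 ≡ 437 (mod 467)

437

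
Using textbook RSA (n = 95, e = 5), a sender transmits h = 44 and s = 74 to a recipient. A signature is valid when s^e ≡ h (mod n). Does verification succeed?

passes

s^2 ≡ 74^2 = 5476 ≡ 61
s^4 ≡ 61^2 = 3721 ≡ 16
5 = 4 + 1, so s^5 ≡ 16·74 ≡ 44 (mod 95)
Since 44 equals the digest 44, verification succeeds.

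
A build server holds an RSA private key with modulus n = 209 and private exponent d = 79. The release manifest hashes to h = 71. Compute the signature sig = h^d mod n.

h^79 mod 209 = 174

174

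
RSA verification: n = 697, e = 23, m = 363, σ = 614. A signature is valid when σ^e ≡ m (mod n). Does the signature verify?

does not verify

σ^23 mod 697 = 655
The recovered value 655 does not match the digest 363.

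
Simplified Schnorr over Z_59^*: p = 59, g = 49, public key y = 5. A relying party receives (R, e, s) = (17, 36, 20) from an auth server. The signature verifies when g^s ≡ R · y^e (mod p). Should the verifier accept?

accept

g^s mod p:
49^2 = 2401 ≡ 41
49^4 ≡ 41^2 = 1681 ≡ 29
49^8 ≡ 29^2 = 841 ≡ 15
49^16 ≡ 15^2 = 225 ≡ 48
20 = 16 + 4, so 49^20 ≡ 48·29 ≡ 35 (mod 59)
R · y^e mod p:
5^2 = 25
5^4 ≡ 25^2 = 625 ≡ 35
5^8 ≡ 35^2 = 1225 ≡ 45
5^16 ≡ 45^2 = 2025 ≡ 19
5^32 ≡ 19^2 = 361 ≡ 7
36 = 32 + 4, so 5^36 ≡ 7·35 ≡ 9 (mod 59)
17·9 = 153 ≡ 35 (mod 59)
35 ≡ 35 (mod 59); signature holds.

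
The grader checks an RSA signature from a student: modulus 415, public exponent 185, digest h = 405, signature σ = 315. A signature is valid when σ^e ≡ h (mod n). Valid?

yes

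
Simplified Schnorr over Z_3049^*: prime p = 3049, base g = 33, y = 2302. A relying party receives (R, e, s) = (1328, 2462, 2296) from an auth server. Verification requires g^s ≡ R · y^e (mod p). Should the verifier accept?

g^s mod p:
33^2 = 1089
33^4 ≡ 1089^2 = 1185921 ≡ 2909
33^8 ≡ 2909^2 = 8462281 ≡ 1306
33^16 ≡ 1306^2 = 1705636 ≡ 1245
33^32 ≡ 1245^2 = 1550025 ≡ 1133
33^64 ≡ 1133^2 = 1283689 ≡ 60
33^128 ≡ 60^2 = 3600 ≡ 551
33^256 ≡ 551^2 = 303601 ≡ 1750
33^512 ≡ 1750^2 = 3062500 ≡ 1304
33^1024 ≡ 1304^2 = 1700416 ≡ 2123
33^2048 ≡ 2123^2 = 4507129 ≡ 707
2296 = 2048 + 128 + 64 + 32 + 16 + 8, so 33^2296 ≡ 707·551·60·1133·1245·1306 ≡ 2731 (mod 3049)
R · y^e mod p:
2302^2 = 5299204 ≡ 42
2302^4 ≡ 42^2 = 1764
2302^8 ≡ 1764^2 = 3111696 ≡ 1716
2302^16 ≡ 1716^2 = 2944656 ≡ 2371
2302^32 ≡ 2371^2 = 5621641 ≡ 2334
2302^64 ≡ 2334^2 = 5447556 ≡ 2042
2302^128 ≡ 2042^2 = 4169764 ≡ 1781
2302^256 ≡ 1781^2 = 3171961 ≡ 1001
2302^512 ≡ 1001^2 = 1002001 ≡ 1929
2302^1024 ≡ 1929^2 = 3721041 ≡ 1261
2302^2048 ≡ 1261^2 = 1590121 ≡ 1592
2462 = 2048 + 256 + 128 + 16 + 8 + 4 + 2, so 2302^2462 ≡ 1592·1001·1781·2371·1716·1764·42 ≡ 2236 (mod 3049)
1328·2236 = 2969408 ≡ 2731 (mod 3049)
2731 ≡ 2731 (mod 3049); signature holds.

accept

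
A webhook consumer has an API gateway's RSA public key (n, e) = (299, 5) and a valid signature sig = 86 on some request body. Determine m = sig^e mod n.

21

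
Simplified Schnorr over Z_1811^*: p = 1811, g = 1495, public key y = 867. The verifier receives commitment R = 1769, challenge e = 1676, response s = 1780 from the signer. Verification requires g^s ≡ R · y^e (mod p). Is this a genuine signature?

g^s mod p:
1495^2 = 2235025 ≡ 251
1495^4 ≡ 251^2 = 63001 ≡ 1427
1495^8 ≡ 1427^2 = 2036329 ≡ 765
1495^16 ≡ 765^2 = 585225 ≡ 272
1495^32 ≡ 272^2 = 73984 ≡ 1544
1495^64 ≡ 1544^2 = 2383936 ≡ 660
1495^128 ≡ 660^2 = 435600 ≡ 960
1495^256 ≡ 960^2 = 921600 ≡ 1612
1495^512 ≡ 1612^2 = 2598544 ≡ 1570
1495^1024 ≡ 1570^2 = 2464900 ≡ 129
1780 = 1024 + 512 + 128 + 64 + 32 + 16 + 4, so 1495^1780 ≡ 129·1570·960·660·1544·272·1427 ≡ 1125 (mod 1811)
R · y^e mod p:
867^2 = 751689 ≡ 124
867^4 ≡ 124^2 = 15376 ≡ 888
867^8 ≡ 888^2 = 788544 ≡ 759
867^16 ≡ 759^2 = 576081 ≡ 183
867^32 ≡ 183^2 = 33489 ≡ 891
867^64 ≡ 891^2 = 793881 ≡ 663
867^128 ≡ 663^2 = 439569 ≡ 1307
867^256 ≡ 1307^2 = 1708249 ≡ 476
867^512 ≡ 476^2 = 226576 ≡ 201
867^1024 ≡ 201^2 = 40401 ≡ 559
1676 = 1024 + 512 + 128 + 8 + 4, so 867^1676 ≡ 559·201·1307·759·888 ≡ 519 (mod 1811)
1769·519 = 918111 ≡ 1745 (mod 1811)
1125 ≠ 1745; the check fails.

forged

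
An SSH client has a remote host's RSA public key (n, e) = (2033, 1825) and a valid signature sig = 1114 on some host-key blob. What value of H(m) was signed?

867

sig^1825 mod 2033 = 867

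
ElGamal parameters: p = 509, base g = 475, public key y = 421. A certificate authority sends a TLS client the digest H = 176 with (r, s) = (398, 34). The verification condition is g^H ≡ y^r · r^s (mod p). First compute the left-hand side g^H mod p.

389

475^2 = 225625 ≡ 138
475^4 ≡ 138^2 = 19044 ≡ 211
475^8 ≡ 211^2 = 44521 ≡ 238
475^16 ≡ 238^2 = 56644 ≡ 145
475^32 ≡ 145^2 = 21025 ≡ 156
475^64 ≡ 156^2 = 24336 ≡ 413
475^128 ≡ 413^2 = 170569 ≡ 54
176 = 128 + 32 + 16, so 475^176 ≡ 54·156·145 ≡ 389 (mod 509)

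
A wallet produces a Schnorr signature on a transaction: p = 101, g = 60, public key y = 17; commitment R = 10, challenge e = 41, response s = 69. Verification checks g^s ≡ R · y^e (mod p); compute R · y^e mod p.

69

Squares mod 101: 17^1≡17, 17^2≡87, 17^4≡95, 17^8≡36, 17^16≡84, 17^32≡87
41 = 32 + 8 + 1, so 17^41 ≡ 87·36·17 ≡ 17 (mod 101)
R · y^e ≡ 10·17 = 170 ≡ 69 (mod 101)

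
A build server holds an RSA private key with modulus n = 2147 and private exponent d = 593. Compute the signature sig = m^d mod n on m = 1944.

Squares mod 2147: m^1≡1944, m^2≡416, m^4≡1296, m^8≡662, m^16≡256, m^32≡1126, m^64≡1146, m^128≡1499, m^256≡1239, m^512≡16
593 = 512 + 64 + 16 + 1, so m^593 ≡ 16·1146·256·1944 ≡ 586 (mod 2147)

586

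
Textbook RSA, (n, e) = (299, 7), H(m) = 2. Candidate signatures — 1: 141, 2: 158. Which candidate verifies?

Candidate 1: Squares mod 299: 141^1≡141, 141^2≡147, 141^4≡81; 7 = 4 + 2 + 1, so 141^7 ≡ 81·147·141 ≡ 2 (mod 299)
  → matches H(m) = 2
Candidate 2: Squares mod 299: 158^1≡158, 158^2≡147, 158^4≡81; 7 = 4 + 2 + 1, so 158^7 ≡ 81·147·158 ≡ 297 (mod 299)

1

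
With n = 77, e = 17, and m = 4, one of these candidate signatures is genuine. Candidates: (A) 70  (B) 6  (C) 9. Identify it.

C

Candidate A: Squares mod 77: 70^1≡70, 70^2≡49, 70^4≡14, 70^8≡42, 70^16≡70; 17 = 16 + 1, so 70^17 ≡ 70·70 ≡ 49 (mod 77)
Candidate B: Squares mod 77: 6^1≡6, 6^2≡36, 6^4≡64, 6^8≡15, 6^16≡71; 17 = 16 + 1, so 6^17 ≡ 71·6 ≡ 41 (mod 77)
Candidate C: Squares mod 77: 9^1≡9, 9^2≡4, 9^4≡16, 9^8≡25, 9^16≡9; 17 = 16 + 1, so 9^17 ≡ 9·9 ≡ 4 (mod 77)
  → matches m = 4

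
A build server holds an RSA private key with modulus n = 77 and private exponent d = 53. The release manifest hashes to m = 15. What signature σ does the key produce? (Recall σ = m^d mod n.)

m^2 ≡ 15^2 = 225 ≡ 71
m^4 ≡ 71^2 = 5041 ≡ 36
m^8 ≡ 36^2 = 1296 ≡ 64
m^16 ≡ 64^2 = 4096 ≡ 15
m^32 ≡ 15^2 = 225 ≡ 71
53 = 32 + 16 + 4 + 1, so m^53 ≡ 71·15·36·15 ≡ 64 (mod 77)

64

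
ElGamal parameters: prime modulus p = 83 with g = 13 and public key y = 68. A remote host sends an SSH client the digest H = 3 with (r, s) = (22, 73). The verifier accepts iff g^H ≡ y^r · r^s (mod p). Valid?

Left side g^H mod p:
Squares mod 83: 13^1≡13, 13^2≡3
3 = 2 + 1, so 13^3 ≡ 3·13 ≡ 39 (mod 83)
Right side y^r · r^s mod p:
Squares mod 83: 68^1≡68, 68^2≡59, 68^4≡78, 68^8≡25, 68^16≡44
22 = 16 + 4 + 2, so 68^22 ≡ 44·78·59 ≡ 51 (mod 83)
Squares mod 83: 22^1≡22, 22^2≡69, 22^4≡30, 22^8≡70, 22^16≡3, 22^32≡9, 22^64≡81
73 = 64 + 8 + 1, so 22^73 ≡ 81·70·22 ≡ 74 (mod 83)
51·74 = 3774 ≡ 39 (mod 83)
39 ≡ 39 (mod 83), so the signature is genuine.

yes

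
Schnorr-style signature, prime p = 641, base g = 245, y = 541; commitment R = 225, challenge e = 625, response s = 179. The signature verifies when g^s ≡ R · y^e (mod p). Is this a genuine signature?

forged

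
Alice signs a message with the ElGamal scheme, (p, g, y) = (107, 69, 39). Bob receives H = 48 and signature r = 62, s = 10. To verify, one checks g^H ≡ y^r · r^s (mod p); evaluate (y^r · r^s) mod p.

90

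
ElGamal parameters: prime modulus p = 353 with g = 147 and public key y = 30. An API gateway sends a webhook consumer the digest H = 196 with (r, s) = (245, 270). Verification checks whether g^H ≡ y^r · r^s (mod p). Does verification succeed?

passes

Left side g^H mod p:
147^2 = 21609 ≡ 76
147^4 ≡ 76^2 = 5776 ≡ 128
147^8 ≡ 128^2 = 16384 ≡ 146
147^16 ≡ 146^2 = 21316 ≡ 136
147^32 ≡ 136^2 = 18496 ≡ 140
147^64 ≡ 140^2 = 19600 ≡ 185
147^128 ≡ 185^2 = 34225 ≡ 337
196 = 128 + 64 + 4, so 147^196 ≡ 337·185·128 ≡ 242 (mod 353)
Right side y^r · r^s mod p:
30^2 = 900 ≡ 194
30^4 ≡ 194^2 = 37636 ≡ 218
30^8 ≡ 218^2 = 47524 ≡ 222
30^16 ≡ 222^2 = 49284 ≡ 217
30^32 ≡ 217^2 = 47089 ≡ 140
30^64 ≡ 140^2 = 19600 ≡ 185
30^128 ≡ 185^2 = 34225 ≡ 337
245 = 128 + 64 + 32 + 16 + 4 + 1, so 30^245 ≡ 337·185·140·217·218·30 ≡ 169 (mod 353)
245^2 = 60025 ≡ 15
245^4 ≡ 15^2 = 225
245^8 ≡ 225^2 = 50625 ≡ 146
245^16 ≡ 146^2 = 21316 ≡ 136
245^32 ≡ 136^2 = 18496 ≡ 140
245^64 ≡ 140^2 = 19600 ≡ 185
245^128 ≡ 185^2 = 34225 ≡ 337
245^256 ≡ 337^2 = 113569 ≡ 256
270 = 256 + 8 + 4 + 2, so 245^270 ≡ 256·146·225·15 ≡ 156 (mod 353)
169·156 = 26364 ≡ 242 (mod 353)
242 ≡ 242 (mod 353), so the signature is genuine.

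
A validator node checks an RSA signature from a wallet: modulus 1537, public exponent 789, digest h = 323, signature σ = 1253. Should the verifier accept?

σ^2 ≡ 1253^2 = 1570009 ≡ 732
σ^4 ≡ 732^2 = 535824 ≡ 948
σ^8 ≡ 948^2 = 898704 ≡ 1096
σ^16 ≡ 1096^2 = 1201216 ≡ 819
σ^32 ≡ 819^2 = 670761 ≡ 629
σ^64 ≡ 629^2 = 395641 ≡ 632
σ^128 ≡ 632^2 = 399424 ≡ 1341
σ^256 ≡ 1341^2 = 1798281 ≡ 1528
σ^512 ≡ 1528^2 = 2334784 ≡ 81
789 = 512 + 256 + 16 + 4 + 1, so σ^789 ≡ 81·1528·819·948·1253 ≡ 323 (mod 1537)
323 = h, so the signature checks out.

accept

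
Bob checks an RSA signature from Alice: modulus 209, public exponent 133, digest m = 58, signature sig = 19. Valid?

no

sig^2 ≡ 19^2 = 361 ≡ 152
sig^4 ≡ 152^2 = 23104 ≡ 114
sig^8 ≡ 114^2 = 12996 ≡ 38
sig^16 ≡ 38^2 = 1444 ≡ 190
sig^32 ≡ 190^2 = 36100 ≡ 152
sig^64 ≡ 152^2 = 23104 ≡ 114
sig^128 ≡ 114^2 = 12996 ≡ 38
133 = 128 + 4 + 1, so sig^133 ≡ 38·114·19 ≡ 171 (mod 209)
sig^133 mod 209 = 171, but m = 58.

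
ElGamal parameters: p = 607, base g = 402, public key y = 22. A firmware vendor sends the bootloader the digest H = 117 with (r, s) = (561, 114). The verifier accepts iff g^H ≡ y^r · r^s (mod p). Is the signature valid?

Left side g^H mod p:
Squares mod 607: 402^1≡402, 402^2≡142, 402^4≡133, 402^8≡86, 402^16≡112, 402^32≡404, 402^64≡540
117 = 64 + 32 + 16 + 4 + 1, so 402^117 ≡ 540·404·112·133·402 ≡ 454 (mod 607)
Right side y^r · r^s mod p:
Squares mod 607: 22^1≡22, 22^2≡484, 22^4≡561, 22^8≡295, 22^16≡224, 22^32≡402, 22^64≡142, 22^128≡133, 22^256≡86, 22^512≡112
561 = 512 + 32 + 16 + 1, so 22^561 ≡ 112·402·224·22 ≡ 348 (mod 607)
Squares mod 607: 561^1≡561, 561^2≡295, 561^4≡224, 561^8≡402, 561^16≡142, 561^32≡133, 561^64≡86
114 = 64 + 32 + 16 + 2, so 561^114 ≡ 86·133·142·295 ≡ 549 (mod 607)
348·549 = 191052 ≡ 454 (mod 607)
454 ≡ 454 (mod 607), so the signature is genuine.

valid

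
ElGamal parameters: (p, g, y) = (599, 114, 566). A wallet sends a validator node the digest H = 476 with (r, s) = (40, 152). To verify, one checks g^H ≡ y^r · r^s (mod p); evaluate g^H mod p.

400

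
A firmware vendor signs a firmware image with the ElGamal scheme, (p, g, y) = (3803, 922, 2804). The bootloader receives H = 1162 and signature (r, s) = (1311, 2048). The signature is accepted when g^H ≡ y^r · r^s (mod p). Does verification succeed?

passes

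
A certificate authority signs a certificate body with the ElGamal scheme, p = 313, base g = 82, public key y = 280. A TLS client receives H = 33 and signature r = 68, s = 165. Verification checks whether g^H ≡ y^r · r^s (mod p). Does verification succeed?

fails

Left side g^H mod p:
82^33 mod 313 = 23
Right side y^r · r^s mod p:
280^68 mod 313 = 58
68^165 mod 313 = 129
58·129 = 7482 ≡ 283 (mod 313)
23 ≠ 283, so verification fails.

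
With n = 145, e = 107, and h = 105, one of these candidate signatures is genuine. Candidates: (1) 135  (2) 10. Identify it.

Candidate 1: 135^2 = 18225 ≡ 100; 135^4 ≡ 100^2 = 10000 ≡ 140; 135^8 ≡ 140^2 = 19600 ≡ 25; 135^16 ≡ 25^2 = 625 ≡ 45; 135^32 ≡ 45^2 = 2025 ≡ 140; 135^64 ≡ 140^2 = 19600 ≡ 25; 107 = 64 + 32 + 8 + 2 + 1, so 135^107 ≡ 25·140·25·100·135 ≡ 105 (mod 145)
  → matches h = 105
Candidate 2: 10^2 = 100; 10^4 ≡ 100^2 = 10000 ≡ 140; 10^8 ≡ 140^2 = 19600 ≡ 25; 10^16 ≡ 25^2 = 625 ≡ 45; 10^32 ≡ 45^2 = 2025 ≡ 140; 10^64 ≡ 140^2 = 19600 ≡ 25; 107 = 64 + 32 + 8 + 2 + 1, so 10^107 ≡ 25·140·25·100·10 ≡ 40 (mod 145)

1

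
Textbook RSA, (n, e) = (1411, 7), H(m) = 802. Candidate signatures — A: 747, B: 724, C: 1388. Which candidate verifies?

Candidate A: Squares mod 1411: 747^1≡747, 747^2≡664, 747^4≡664; 7 = 4 + 2 + 1, so 747^7 ≡ 664·664·747 ≡ 747 (mod 1411)
Candidate B: Squares mod 1411: 724^1≡724, 724^2≡695, 724^4≡463; 7 = 4 + 2 + 1, so 724^7 ≡ 463·695·724 ≡ 719 (mod 1411)
Candidate C: Squares mod 1411: 1388^1≡1388, 1388^2≡529, 1388^4≡463; 7 = 4 + 2 + 1, so 1388^7 ≡ 463·529·1388 ≡ 802 (mod 1411)
  → matches H(m) = 802

C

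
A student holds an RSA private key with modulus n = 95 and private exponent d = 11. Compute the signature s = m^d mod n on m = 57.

m^11 mod 95 = 38

38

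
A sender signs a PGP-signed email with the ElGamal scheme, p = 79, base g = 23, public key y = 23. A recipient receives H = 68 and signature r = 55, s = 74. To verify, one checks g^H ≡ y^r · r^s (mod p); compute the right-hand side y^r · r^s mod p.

55

Squares mod 79: 23^1≡23, 23^2≡55, 23^4≡23, 23^8≡55, 23^16≡23, 23^32≡55
55 = 32 + 16 + 4 + 2 + 1, so 23^55 ≡ 55·23·23·55·23 ≡ 23 (mod 79)
Squares mod 79: 55^1≡55, 55^2≡23, 55^4≡55, 55^8≡23, 55^16≡55, 55^32≡23, 55^64≡55
74 = 64 + 8 + 2, so 55^74 ≡ 55·23·23 ≡ 23 (mod 79)
y^r · r^s ≡ 23·23 = 529 ≡ 55 (mod 79)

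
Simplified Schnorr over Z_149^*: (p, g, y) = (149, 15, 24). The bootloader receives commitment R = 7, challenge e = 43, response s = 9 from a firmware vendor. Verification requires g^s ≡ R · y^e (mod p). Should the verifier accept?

g^s mod p:
15^2 = 225 ≡ 76
15^4 ≡ 76^2 = 5776 ≡ 114
15^8 ≡ 114^2 = 12996 ≡ 33
9 = 8 + 1, so 15^9 ≡ 33·15 ≡ 48 (mod 149)
R · y^e mod p:
24^2 = 576 ≡ 129
24^4 ≡ 129^2 = 16641 ≡ 102
24^8 ≡ 102^2 = 10404 ≡ 123
24^16 ≡ 123^2 = 15129 ≡ 80
24^32 ≡ 80^2 = 6400 ≡ 142
43 = 32 + 8 + 2 + 1, so 24^43 ≡ 142·123·129·24 ≡ 103 (mod 149)
7·103 = 721 ≡ 125 (mod 149)
48 ≠ 125; the check fails.

reject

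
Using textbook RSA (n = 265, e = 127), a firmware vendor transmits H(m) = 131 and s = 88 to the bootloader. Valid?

Squares mod 265: s^1≡88, s^2≡59, s^4≡36, s^8≡236, s^16≡46, s^32≡261, s^64≡16
127 = 64 + 32 + 16 + 8 + 4 + 2 + 1, so s^127 ≡ 16·261·46·236·36·59·88 ≡ 27 (mod 265)
The recovered value 27 does not match the digest 131.

no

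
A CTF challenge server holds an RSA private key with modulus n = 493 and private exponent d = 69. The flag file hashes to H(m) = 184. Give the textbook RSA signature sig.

(H(m))^69 mod 493 = 403

403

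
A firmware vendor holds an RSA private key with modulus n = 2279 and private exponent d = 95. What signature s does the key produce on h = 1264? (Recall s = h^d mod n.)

239

Squares mod 2279: h^1≡1264, h^2≡117, h^4≡15, h^8≡225, h^16≡487, h^32≡153, h^64≡619
95 = 64 + 16 + 8 + 4 + 2 + 1, so h^95 ≡ 619·487·225·15·117·1264 ≡ 239 (mod 2279)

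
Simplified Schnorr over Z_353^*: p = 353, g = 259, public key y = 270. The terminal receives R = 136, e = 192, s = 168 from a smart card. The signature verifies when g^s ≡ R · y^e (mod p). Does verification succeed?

g^s mod p:
Squares mod 353: 259^1≡259, 259^2≡11, 259^4≡121, 259^8≡168, 259^16≡337, 259^32≡256, 259^64≡231, 259^128≡58
168 = 128 + 32 + 8, so 259^168 ≡ 58·256·168 ≡ 166 (mod 353)
R · y^e mod p:
Squares mod 353: 270^1≡270, 270^2≡182, 270^4≡295, 270^8≡187, 270^16≡22, 270^32≡131, 270^64≡217, 270^128≡140
192 = 128 + 64, so 270^192 ≡ 140·217 ≡ 22 (mod 353)
136·22 = 2992 ≡ 168 (mod 353)
166 ≠ 168; the check fails.

fails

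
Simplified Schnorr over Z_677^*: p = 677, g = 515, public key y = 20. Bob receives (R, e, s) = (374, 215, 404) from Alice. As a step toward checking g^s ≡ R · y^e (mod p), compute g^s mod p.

515^404 mod 677 = 537

537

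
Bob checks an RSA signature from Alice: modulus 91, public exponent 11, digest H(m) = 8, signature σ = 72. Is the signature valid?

invalid

σ^2 ≡ 72^2 = 5184 ≡ 88
σ^4 ≡ 88^2 = 7744 ≡ 9
σ^8 ≡ 9^2 = 81
11 = 8 + 2 + 1, so σ^11 ≡ 81·88·72 ≡ 67 (mod 91)
67 ≠ 8, so verification fails.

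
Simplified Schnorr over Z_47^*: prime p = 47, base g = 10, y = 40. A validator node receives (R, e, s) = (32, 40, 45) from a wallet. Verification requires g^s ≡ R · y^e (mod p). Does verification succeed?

fails

g^s mod p:
10^2 = 100 ≡ 6
10^4 ≡ 6^2 = 36
10^8 ≡ 36^2 = 1296 ≡ 27
10^16 ≡ 27^2 = 729 ≡ 24
10^32 ≡ 24^2 = 576 ≡ 12
45 = 32 + 8 + 4 + 1, so 10^45 ≡ 12·27·36·10 ≡ 33 (mod 47)
R · y^e mod p:
40^2 = 1600 ≡ 2
40^4 ≡ 2^2 = 4
40^8 ≡ 4^2 = 16
40^16 ≡ 16^2 = 256 ≡ 21
40^32 ≡ 21^2 = 441 ≡ 18
40 = 32 + 8, so 40^40 ≡ 18·16 ≡ 6 (mod 47)
32·6 = 192 ≡ 4 (mod 47)
33 ≠ 4; the check fails.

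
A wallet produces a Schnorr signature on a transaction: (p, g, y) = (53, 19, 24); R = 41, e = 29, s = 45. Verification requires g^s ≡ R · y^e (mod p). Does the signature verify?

verifies

g^s mod p:
19^45 mod 53 = 2
R · y^e mod p:
24^29 mod 53 = 44
41·44 = 1804 ≡ 2 (mod 53)
2 ≡ 2 (mod 53); signature holds.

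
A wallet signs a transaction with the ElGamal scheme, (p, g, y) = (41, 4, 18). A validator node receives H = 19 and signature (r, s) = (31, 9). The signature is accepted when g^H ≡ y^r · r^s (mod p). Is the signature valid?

valid

Left side g^H mod p:
4^19 mod 41 = 31
Right side y^r · r^s mod p:
18^31 mod 41 = 18
31^9 mod 41 = 4
18·4 = 72 ≡ 31 (mod 41)
31 ≡ 31 (mod 41), so the signature is genuine.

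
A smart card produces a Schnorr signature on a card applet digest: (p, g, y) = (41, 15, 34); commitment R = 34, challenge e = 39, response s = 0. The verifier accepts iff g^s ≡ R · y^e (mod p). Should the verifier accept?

accept

g^s mod p:
15^0 mod 41 = 1
R · y^e mod p:
Squares mod 41: 34^1≡34, 34^2≡8, 34^4≡23, 34^8≡37, 34^16≡16, 34^32≡10
39 = 32 + 4 + 2 + 1, so 34^39 ≡ 10·23·8·34 ≡ 35 (mod 41)
34·35 = 1190 ≡ 1 (mod 41)
1 ≡ 1 (mod 41); signature holds.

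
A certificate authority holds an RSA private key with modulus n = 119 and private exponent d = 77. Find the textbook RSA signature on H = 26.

H^77 mod 119 = 59

59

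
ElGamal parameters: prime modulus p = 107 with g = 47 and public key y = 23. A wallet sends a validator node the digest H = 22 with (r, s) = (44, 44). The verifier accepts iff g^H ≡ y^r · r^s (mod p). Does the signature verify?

Left side g^H mod p:
47^2 = 2209 ≡ 69
47^4 ≡ 69^2 = 4761 ≡ 53
47^8 ≡ 53^2 = 2809 ≡ 27
47^16 ≡ 27^2 = 729 ≡ 87
22 = 16 + 4 + 2, so 47^22 ≡ 87·53·69 ≡ 48 (mod 107)
Right side y^r · r^s mod p:
23^2 = 529 ≡ 101
23^4 ≡ 101^2 = 10201 ≡ 36
23^8 ≡ 36^2 = 1296 ≡ 12
23^16 ≡ 12^2 = 144 ≡ 37
23^32 ≡ 37^2 = 1369 ≡ 85
44 = 32 + 8 + 4, so 23^44 ≡ 85·12·36 ≡ 19 (mod 107)
44^2 = 1936 ≡ 10
44^4 ≡ 10^2 = 100
44^8 ≡ 100^2 = 10000 ≡ 49
44^16 ≡ 49^2 = 2401 ≡ 47
44^32 ≡ 47^2 = 2209 ≡ 69
44 = 32 + 8 + 4, so 44^44 ≡ 69·49·100 ≡ 87 (mod 107)
19·87 = 1653 ≡ 48 (mod 107)
48 ≡ 48 (mod 107), so the signature is genuine.

verifies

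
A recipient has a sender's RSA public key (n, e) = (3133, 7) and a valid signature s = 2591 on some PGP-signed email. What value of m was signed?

1265

s^2 ≡ 2591^2 = 6713281 ≡ 2395
s^4 ≡ 2395^2 = 5736025 ≡ 2635
7 = 4 + 2 + 1, so s^7 ≡ 2635·2395·2591 ≡ 1265 (mod 3133)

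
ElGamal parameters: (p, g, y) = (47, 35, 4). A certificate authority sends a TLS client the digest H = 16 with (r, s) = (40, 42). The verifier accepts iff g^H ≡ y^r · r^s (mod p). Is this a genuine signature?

Left side g^H mod p:
35^2 = 1225 ≡ 3
35^4 ≡ 3^2 = 9
35^8 ≡ 9^2 = 81 ≡ 34
35^16 ≡ 34^2 = 1156 ≡ 28
Right side y^r · r^s mod p:
4^2 = 16
4^4 ≡ 16^2 = 256 ≡ 21
4^8 ≡ 21^2 = 441 ≡ 18
4^16 ≡ 18^2 = 324 ≡ 42
4^32 ≡ 42^2 = 1764 ≡ 25
40 = 32 + 8, so 4^40 ≡ 25·18 ≡ 27 (mod 47)
40^2 = 1600 ≡ 2
40^4 ≡ 2^2 = 4
40^8 ≡ 4^2 = 16
40^16 ≡ 16^2 = 256 ≡ 21
40^32 ≡ 21^2 = 441 ≡ 18
42 = 32 + 8 + 2, so 40^42 ≡ 18·16·2 ≡ 12 (mod 47)
27·12 = 324 ≡ 42 (mod 47)
28 ≠ 42, so verification fails.

forged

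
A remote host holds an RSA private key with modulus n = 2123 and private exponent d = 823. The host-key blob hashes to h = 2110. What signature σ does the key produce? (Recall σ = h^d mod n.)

1125

h^823 mod 2123 = 1125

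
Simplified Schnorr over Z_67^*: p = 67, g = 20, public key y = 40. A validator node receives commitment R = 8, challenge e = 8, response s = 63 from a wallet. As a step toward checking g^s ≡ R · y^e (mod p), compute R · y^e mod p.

5

Squares mod 67: 40^1≡40, 40^2≡59, 40^4≡64, 40^8≡9
40^8 ≡ 9 (mod 67)
R · y^e ≡ 8·9 = 72 ≡ 5 (mod 67)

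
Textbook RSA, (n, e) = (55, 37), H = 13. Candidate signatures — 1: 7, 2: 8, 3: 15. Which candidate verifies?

Candidate 1: 7^37 mod 55 = 17
Candidate 2: 8^37 mod 55 = 13
  → matches H = 13
Candidate 3: 15^37 mod 55 = 5

2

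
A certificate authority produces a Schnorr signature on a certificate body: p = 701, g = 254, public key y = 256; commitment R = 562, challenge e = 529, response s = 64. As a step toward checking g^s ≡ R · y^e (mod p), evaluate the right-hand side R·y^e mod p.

256^529 mod 701 = 582
R · y^e ≡ 562·582 = 327084 ≡ 418 (mod 701)

418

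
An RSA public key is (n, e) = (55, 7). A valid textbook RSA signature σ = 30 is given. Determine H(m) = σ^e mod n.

35

Squares mod 55: σ^1≡30, σ^2≡20, σ^4≡15
7 = 4 + 2 + 1, so σ^7 ≡ 15·20·30 ≡ 35 (mod 55)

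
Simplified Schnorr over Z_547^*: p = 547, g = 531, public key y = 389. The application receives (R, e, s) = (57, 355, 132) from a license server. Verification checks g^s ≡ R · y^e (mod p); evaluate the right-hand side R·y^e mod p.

309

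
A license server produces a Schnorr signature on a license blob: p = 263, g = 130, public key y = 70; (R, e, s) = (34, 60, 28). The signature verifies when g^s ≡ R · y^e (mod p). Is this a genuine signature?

genuine

g^s mod p:
130^2 = 16900 ≡ 68
130^4 ≡ 68^2 = 4624 ≡ 153
130^8 ≡ 153^2 = 23409 ≡ 2
130^16 ≡ 2^2 = 4
28 = 16 + 8 + 4, so 130^28 ≡ 4·2·153 ≡ 172 (mod 263)
R · y^e mod p:
70^2 = 4900 ≡ 166
70^4 ≡ 166^2 = 27556 ≡ 204
70^8 ≡ 204^2 = 41616 ≡ 62
70^16 ≡ 62^2 = 3844 ≡ 162
70^32 ≡ 162^2 = 26244 ≡ 207
60 = 32 + 16 + 8 + 4, so 70^60 ≡ 207·162·62·204 ≡ 36 (mod 263)
34·36 = 1224 ≡ 172 (mod 263)
172 ≡ 172 (mod 263); signature holds.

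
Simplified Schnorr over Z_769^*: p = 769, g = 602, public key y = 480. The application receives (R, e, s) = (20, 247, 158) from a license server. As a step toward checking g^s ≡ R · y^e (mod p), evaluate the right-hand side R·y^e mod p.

616

Squares mod 769: 480^1≡480, 480^2≡469, 480^4≡27, 480^8≡729, 480^16≡62, 480^32≡768, 480^64≡1, 480^128≡1
247 = 128 + 64 + 32 + 16 + 4 + 2 + 1, so 480^247 ≡ 1·1·768·62·27·469·480 ≡ 646 (mod 769)
R · y^e ≡ 20·646 = 12920 ≡ 616 (mod 769)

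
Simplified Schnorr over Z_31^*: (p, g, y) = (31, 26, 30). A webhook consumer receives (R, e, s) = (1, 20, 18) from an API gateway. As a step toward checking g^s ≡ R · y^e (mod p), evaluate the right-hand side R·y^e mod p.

1

30^2 = 900 ≡ 1
30^4 ≡ 1^2 = 1
30^8 ≡ 1^2 = 1
30^16 ≡ 1^2 = 1
20 = 16 + 4, so 30^20 ≡ 1·1 ≡ 1 (mod 31)
R · y^e ≡ 1·1 = 1 ≡ 1 (mod 31)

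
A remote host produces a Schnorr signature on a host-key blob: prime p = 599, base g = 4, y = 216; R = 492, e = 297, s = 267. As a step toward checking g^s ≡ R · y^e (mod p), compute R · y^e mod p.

216^297 mod 599 = 481
R · y^e ≡ 492·481 = 236652 ≡ 47 (mod 599)

47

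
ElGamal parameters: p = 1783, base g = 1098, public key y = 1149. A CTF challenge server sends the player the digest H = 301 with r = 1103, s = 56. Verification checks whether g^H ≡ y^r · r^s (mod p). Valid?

Left side g^H mod p:
Squares mod 1783: 1098^1≡1098, 1098^2≡296, 1098^4≡249, 1098^8≡1379, 1098^16≡963, 1098^32≡209, 1098^64≡889, 1098^128≡452, 1098^256≡1042
301 = 256 + 32 + 8 + 4 + 1, so 1098^301 ≡ 1042·209·1379·249·1098 ≡ 249 (mod 1783)
Right side y^r · r^s mod p:
Squares mod 1783: 1149^1≡1149, 1149^2≡781, 1149^4≡175, 1149^8≡314, 1149^16≡531, 1149^32≡247, 1149^64≡387, 1149^128≡1780, 1149^256≡9, 1149^512≡81, 1149^1024≡1212
1103 = 1024 + 64 + 8 + 4 + 2 + 1, so 1149^1103 ≡ 1212·387·314·175·781·1149 ≡ 1622 (mod 1783)
Squares mod 1783: 1103^1≡1103, 1103^2≡603, 1103^4≡1660, 1103^8≡865, 1103^16≡1148, 1103^32≡267
56 = 32 + 16 + 8, so 1103^56 ≡ 267·1148·865 ≡ 674 (mod 1783)
1622·674 = 1093228 ≡ 249 (mod 1783)
249 ≡ 249 (mod 1783), so the signature is genuine.

yes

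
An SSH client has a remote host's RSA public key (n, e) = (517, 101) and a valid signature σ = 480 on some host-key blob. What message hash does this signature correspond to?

458

σ^2 ≡ 480^2 = 230400 ≡ 335
σ^4 ≡ 335^2 = 112225 ≡ 36
σ^8 ≡ 36^2 = 1296 ≡ 262
σ^16 ≡ 262^2 = 68644 ≡ 400
σ^32 ≡ 400^2 = 160000 ≡ 247
σ^64 ≡ 247^2 = 61009 ≡ 3
101 = 64 + 32 + 4 + 1, so σ^101 ≡ 3·247·36·480 ≡ 458 (mod 517)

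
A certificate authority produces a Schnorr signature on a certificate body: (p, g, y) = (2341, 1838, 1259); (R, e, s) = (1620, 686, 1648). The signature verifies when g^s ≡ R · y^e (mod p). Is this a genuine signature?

genuine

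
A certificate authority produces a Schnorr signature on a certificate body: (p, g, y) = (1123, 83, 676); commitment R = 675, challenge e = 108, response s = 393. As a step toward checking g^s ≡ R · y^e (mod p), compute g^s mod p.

Squares mod 1123: 83^1≡83, 83^2≡151, 83^4≡341, 83^8≡612, 83^16≡585, 83^32≡833, 83^64≡998, 83^128≡1026, 83^256≡425
393 = 256 + 128 + 8 + 1, so 83^393 ≡ 425·1026·612·83 ≡ 861 (mod 1123)

861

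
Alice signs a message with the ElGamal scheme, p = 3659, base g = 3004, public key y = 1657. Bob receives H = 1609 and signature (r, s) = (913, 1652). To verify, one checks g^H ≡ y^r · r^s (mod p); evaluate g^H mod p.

2966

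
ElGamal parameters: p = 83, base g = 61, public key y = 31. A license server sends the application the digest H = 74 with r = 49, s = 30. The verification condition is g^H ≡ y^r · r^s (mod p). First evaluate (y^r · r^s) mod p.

31^49 mod 83 = 68
49^30 mod 83 = 63
y^r · r^s ≡ 68·63 = 4284 ≡ 51 (mod 83)

51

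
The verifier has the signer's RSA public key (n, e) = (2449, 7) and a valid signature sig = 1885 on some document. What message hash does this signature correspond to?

sig^2 ≡ 1885^2 = 3553225 ≡ 2175
sig^4 ≡ 2175^2 = 4730625 ≡ 1606
7 = 4 + 2 + 1, so sig^7 ≡ 1606·2175·1885 ≡ 707 (mod 2449)

707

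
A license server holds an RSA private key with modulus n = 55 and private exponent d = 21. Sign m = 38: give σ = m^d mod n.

38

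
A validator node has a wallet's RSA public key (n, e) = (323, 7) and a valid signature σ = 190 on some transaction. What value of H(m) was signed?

Squares mod 323: σ^1≡190, σ^2≡247, σ^4≡285
7 = 4 + 2 + 1, so σ^7 ≡ 285·247·190 ≡ 266 (mod 323)

266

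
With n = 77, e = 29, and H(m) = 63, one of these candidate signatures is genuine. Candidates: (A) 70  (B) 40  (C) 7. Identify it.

Candidate A: Squares mod 77: 70^1≡70, 70^2≡49, 70^4≡14, 70^8≡42, 70^16≡70; 29 = 16 + 8 + 4 + 1, so 70^29 ≡ 70·42·14·70 ≡ 14 (mod 77)
Candidate B: Squares mod 77: 40^1≡40, 40^2≡60, 40^4≡58, 40^8≡53, 40^16≡37; 29 = 16 + 8 + 4 + 1, so 40^29 ≡ 37·53·58·40 ≡ 52 (mod 77)
Candidate C: Squares mod 77: 7^1≡7, 7^2≡49, 7^4≡14, 7^8≡42, 7^16≡70; 29 = 16 + 8 + 4 + 1, so 7^29 ≡ 70·42·14·7 ≡ 63 (mod 77)
  → matches H(m) = 63

C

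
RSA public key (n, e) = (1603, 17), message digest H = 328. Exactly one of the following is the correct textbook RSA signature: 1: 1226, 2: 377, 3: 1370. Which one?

Candidate 1: Squares mod 1603: 1226^1≡1226, 1226^2≡1065, 1226^4≡904, 1226^8≡1289, 1226^16≡813; 17 = 16 + 1, so 1226^17 ≡ 813·1226 ≡ 1275 (mod 1603)
Candidate 2: Squares mod 1603: 377^1≡377, 377^2≡1065, 377^4≡904, 377^8≡1289, 377^16≡813; 17 = 16 + 1, so 377^17 ≡ 813·377 ≡ 328 (mod 1603)
  → matches H = 328
Candidate 3: Squares mod 1603: 1370^1≡1370, 1370^2≡1390, 1370^4≡485, 1370^8≡1187, 1370^16≡1535; 17 = 16 + 1, so 1370^17 ≡ 1535·1370 ≡ 1417 (mod 1603)

2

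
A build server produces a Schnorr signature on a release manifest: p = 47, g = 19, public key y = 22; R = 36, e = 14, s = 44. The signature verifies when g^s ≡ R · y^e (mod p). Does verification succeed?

fails

g^s mod p:
19^2 = 361 ≡ 32
19^4 ≡ 32^2 = 1024 ≡ 37
19^8 ≡ 37^2 = 1369 ≡ 6
19^16 ≡ 6^2 = 36
19^32 ≡ 36^2 = 1296 ≡ 27
44 = 32 + 8 + 4, so 19^44 ≡ 27·6·37 ≡ 25 (mod 47)
R · y^e mod p:
22^2 = 484 ≡ 14
22^4 ≡ 14^2 = 196 ≡ 8
22^8 ≡ 8^2 = 64 ≡ 17
14 = 8 + 4 + 2, so 22^14 ≡ 17·8·14 ≡ 24 (mod 47)
36·24 = 864 ≡ 18 (mod 47)
25 ≠ 18; the check fails.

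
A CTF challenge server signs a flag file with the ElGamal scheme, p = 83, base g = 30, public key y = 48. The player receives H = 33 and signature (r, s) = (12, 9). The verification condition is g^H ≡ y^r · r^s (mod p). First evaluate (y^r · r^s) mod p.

37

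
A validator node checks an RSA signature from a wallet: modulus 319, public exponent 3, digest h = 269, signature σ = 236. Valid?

σ^2 ≡ 236^2 = 55696 ≡ 190
3 = 2 + 1, so σ^3 ≡ 190·236 ≡ 180 (mod 319)
The recovered value 180 does not match the digest 269.

no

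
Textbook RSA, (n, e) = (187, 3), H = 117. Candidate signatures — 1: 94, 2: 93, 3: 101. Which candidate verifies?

Candidate 1: Squares mod 187: 94^1≡94, 94^2≡47; 3 = 2 + 1, so 94^3 ≡ 47·94 ≡ 117 (mod 187)
  → matches H = 117
Candidate 2: Squares mod 187: 93^1≡93, 93^2≡47; 3 = 2 + 1, so 93^3 ≡ 47·93 ≡ 70 (mod 187)
Candidate 3: Squares mod 187: 101^1≡101, 101^2≡103; 3 = 2 + 1, so 101^3 ≡ 103·101 ≡ 118 (mod 187)

1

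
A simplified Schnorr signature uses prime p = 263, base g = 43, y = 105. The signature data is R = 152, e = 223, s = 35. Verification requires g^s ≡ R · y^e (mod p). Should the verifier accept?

g^s mod p:
43^2 = 1849 ≡ 8
43^4 ≡ 8^2 = 64
43^8 ≡ 64^2 = 4096 ≡ 151
43^16 ≡ 151^2 = 22801 ≡ 183
43^32 ≡ 183^2 = 33489 ≡ 88
35 = 32 + 2 + 1, so 43^35 ≡ 88·8·43 ≡ 27 (mod 263)
R · y^e mod p:
105^2 = 11025 ≡ 242
105^4 ≡ 242^2 = 58564 ≡ 178
105^8 ≡ 178^2 = 31684 ≡ 124
105^16 ≡ 124^2 = 15376 ≡ 122
105^32 ≡ 122^2 = 14884 ≡ 156
105^64 ≡ 156^2 = 24336 ≡ 140
105^128 ≡ 140^2 = 19600 ≡ 138
223 = 128 + 64 + 16 + 8 + 4 + 2 + 1, so 105^223 ≡ 138·140·122·124·178·242·105 ≡ 37 (mod 263)
152·37 = 5624 ≡ 101 (mod 263)
27 ≠ 101; the check fails.

reject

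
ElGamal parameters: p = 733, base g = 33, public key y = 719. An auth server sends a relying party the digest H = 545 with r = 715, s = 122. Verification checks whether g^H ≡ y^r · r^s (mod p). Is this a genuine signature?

forged

Left side g^H mod p:
33^2 = 1089 ≡ 356
33^4 ≡ 356^2 = 126736 ≡ 660
33^8 ≡ 660^2 = 435600 ≡ 198
33^16 ≡ 198^2 = 39204 ≡ 355
33^32 ≡ 355^2 = 126025 ≡ 682
33^64 ≡ 682^2 = 465124 ≡ 402
33^128 ≡ 402^2 = 161604 ≡ 344
33^256 ≡ 344^2 = 118336 ≡ 323
33^512 ≡ 323^2 = 104329 ≡ 243
545 = 512 + 32 + 1, so 33^545 ≡ 243·682·33 ≡ 45 (mod 733)
Right side y^r · r^s mod p:
719^2 = 516961 ≡ 196
719^4 ≡ 196^2 = 38416 ≡ 300
719^8 ≡ 300^2 = 90000 ≡ 574
719^16 ≡ 574^2 = 329476 ≡ 359
719^32 ≡ 359^2 = 128881 ≡ 606
719^64 ≡ 606^2 = 367236 ≡ 3
719^128 ≡ 3^2 = 9
719^256 ≡ 9^2 = 81
719^512 ≡ 81^2 = 6561 ≡ 697
715 = 512 + 128 + 64 + 8 + 2 + 1, so 719^715 ≡ 697·9·3·574·196·719 ≡ 370 (mod 733)
715^2 = 511225 ≡ 324
715^4 ≡ 324^2 = 104976 ≡ 157
715^8 ≡ 157^2 = 24649 ≡ 460
715^16 ≡ 460^2 = 211600 ≡ 496
715^32 ≡ 496^2 = 246016 ≡ 461
715^64 ≡ 461^2 = 212521 ≡ 684
122 = 64 + 32 + 16 + 8 + 2, so 715^122 ≡ 684·461·496·460·324 ≡ 308 (mod 733)
370·308 = 113960 ≡ 345 (mod 733)
45 ≠ 345, so verification fails.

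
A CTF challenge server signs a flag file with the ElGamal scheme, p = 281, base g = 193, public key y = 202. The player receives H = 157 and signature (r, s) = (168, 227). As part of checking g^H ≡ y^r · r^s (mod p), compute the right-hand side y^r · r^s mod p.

202^2 = 40804 ≡ 59
202^4 ≡ 59^2 = 3481 ≡ 109
202^8 ≡ 109^2 = 11881 ≡ 79
202^16 ≡ 79^2 = 6241 ≡ 59
202^32 ≡ 59^2 = 3481 ≡ 109
202^64 ≡ 109^2 = 11881 ≡ 79
202^128 ≡ 79^2 = 6241 ≡ 59
168 = 128 + 32 + 8, so 202^168 ≡ 59·109·79 ≡ 1 (mod 281)
168^2 = 28224 ≡ 124
168^4 ≡ 124^2 = 15376 ≡ 202
168^8 ≡ 202^2 = 40804 ≡ 59
168^16 ≡ 59^2 = 3481 ≡ 109
168^32 ≡ 109^2 = 11881 ≡ 79
168^64 ≡ 79^2 = 6241 ≡ 59
168^128 ≡ 59^2 = 3481 ≡ 109
227 = 128 + 64 + 32 + 2 + 1, so 168^227 ≡ 109·59·79·124·168 ≡ 38 (mod 281)
y^r · r^s ≡ 1·38 = 38 ≡ 38 (mod 281)

38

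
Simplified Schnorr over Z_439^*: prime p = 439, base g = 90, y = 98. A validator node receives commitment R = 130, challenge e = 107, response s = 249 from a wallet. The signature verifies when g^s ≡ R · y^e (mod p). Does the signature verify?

does not verify

g^s mod p:
Squares mod 439: 90^1≡90, 90^2≡198, 90^4≡133, 90^8≡129, 90^16≡398, 90^32≡364, 90^64≡357, 90^128≡139
249 = 128 + 64 + 32 + 16 + 8 + 1, so 90^249 ≡ 139·357·364·398·129·90 ≡ 126 (mod 439)
R · y^e mod p:
Squares mod 439: 98^1≡98, 98^2≡385, 98^4≡282, 98^8≡65, 98^16≡274, 98^32≡7, 98^64≡49
107 = 64 + 32 + 8 + 2 + 1, so 98^107 ≡ 49·7·65·385·98 ≡ 61 (mod 439)
130·61 = 7930 ≡ 28 (mod 439)
126 ≠ 28; the check fails.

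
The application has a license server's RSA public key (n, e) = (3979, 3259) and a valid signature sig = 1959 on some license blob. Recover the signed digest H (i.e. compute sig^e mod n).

2548

sig^2 ≡ 1959^2 = 3837681 ≡ 1925
sig^4 ≡ 1925^2 = 3705625 ≡ 1176
sig^8 ≡ 1176^2 = 1382976 ≡ 2263
sig^16 ≡ 2263^2 = 5121169 ≡ 196
sig^32 ≡ 196^2 = 38416 ≡ 2605
sig^64 ≡ 2605^2 = 6786025 ≡ 1830
sig^128 ≡ 1830^2 = 3348900 ≡ 2561
sig^256 ≡ 2561^2 = 6558721 ≡ 1329
sig^512 ≡ 1329^2 = 1766241 ≡ 3544
sig^1024 ≡ 3544^2 = 12559936 ≡ 2212
sig^2048 ≡ 2212^2 = 4892944 ≡ 2753
3259 = 2048 + 1024 + 128 + 32 + 16 + 8 + 2 + 1, so sig^3259 ≡ 2753·2212·2561·2605·196·2263·1925·1959 ≡ 2548 (mod 3979)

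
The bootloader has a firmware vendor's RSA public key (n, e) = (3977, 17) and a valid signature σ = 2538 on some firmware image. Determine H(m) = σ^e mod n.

2722

σ^2 ≡ 2538^2 = 6441444 ≡ 2681
σ^4 ≡ 2681^2 = 7187761 ≡ 1322
σ^8 ≡ 1322^2 = 1747684 ≡ 1781
σ^16 ≡ 1781^2 = 3171961 ≡ 2292
17 = 16 + 1, so σ^17 ≡ 2292·2538 ≡ 2722 (mod 3977)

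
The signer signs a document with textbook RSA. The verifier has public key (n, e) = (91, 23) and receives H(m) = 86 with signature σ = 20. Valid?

Squares mod 91: σ^1≡20, σ^2≡36, σ^4≡22, σ^8≡29, σ^16≡22
23 = 16 + 4 + 2 + 1, so σ^23 ≡ 22·22·36·20 ≡ 41 (mod 91)
41 ≠ 86, so verification fails.

no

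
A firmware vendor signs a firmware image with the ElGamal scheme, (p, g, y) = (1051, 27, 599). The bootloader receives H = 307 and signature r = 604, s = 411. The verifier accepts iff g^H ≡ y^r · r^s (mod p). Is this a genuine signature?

Left side g^H mod p:
Squares mod 1051: 27^1≡27, 27^2≡729, 27^4≡686, 27^8≡799, 27^16≡444, 27^32≡599, 27^64≡410, 27^128≡991, 27^256≡447
307 = 256 + 32 + 16 + 2 + 1, so 27^307 ≡ 447·599·444·729·27 ≡ 171 (mod 1051)
Right side y^r · r^s mod p:
Squares mod 1051: 599^1≡599, 599^2≡410, 599^4≡991, 599^8≡447, 599^16≡119, 599^32≡498, 599^64≡1019, 599^128≡1024, 599^256≡729, 599^512≡686
604 = 512 + 64 + 16 + 8 + 4, so 599^604 ≡ 686·1019·119·447·991 ≡ 799 (mod 1051)
Squares mod 1051: 604^1≡604, 604^2≡119, 604^4≡498, 604^8≡1019, 604^16≡1024, 604^32≡729, 604^64≡686, 604^128≡799, 604^256≡444
411 = 256 + 128 + 16 + 8 + 2 + 1, so 604^411 ≡ 444·799·1024·1019·119·604 ≡ 182 (mod 1051)
799·182 = 145418 ≡ 380 (mod 1051)
171 ≠ 380, so verification fails.

forged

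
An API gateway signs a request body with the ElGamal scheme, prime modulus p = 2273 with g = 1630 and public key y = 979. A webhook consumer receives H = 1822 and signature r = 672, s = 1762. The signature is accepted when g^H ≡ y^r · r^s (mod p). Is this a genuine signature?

forged

Left side g^H mod p:
Squares mod 2273: 1630^1≡1630, 1630^2≡2036, 1630^4≡1617, 1630^8≡739, 1630^16≡601, 1630^32≡2067, 1630^64≡1522, 1630^128≡297, 1630^256≡1835, 1630^512≡912, 1630^1024≡2099
1822 = 1024 + 512 + 256 + 16 + 8 + 4 + 2, so 1630^1822 ≡ 2099·912·1835·601·739·1617·2036 ≡ 580 (mod 2273)
Right side y^r · r^s mod p:
Squares mod 2273: 979^1≡979, 979^2≡1508, 979^4≡1064, 979^8≡142, 979^16≡1980, 979^32≡1748, 979^64≡592, 979^128≡422, 979^256≡790, 979^512≡1298
672 = 512 + 128 + 32, so 979^672 ≡ 1298·422·1748 ≡ 1241 (mod 2273)
Squares mod 2273: 672^1≡672, 672^2≡1530, 672^4≡1983, 672^8≡2272, 672^16≡1, 672^32≡1, 672^64≡1, 672^128≡1, 672^256≡1, 672^512≡1, 672^1024≡1
1762 = 1024 + 512 + 128 + 64 + 32 + 2, so 672^1762 ≡ 1·1·1·1·1·1530 ≡ 1530 (mod 2273)
1241·1530 = 1898730 ≡ 775 (mod 2273)
580 ≠ 775, so verification fails.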